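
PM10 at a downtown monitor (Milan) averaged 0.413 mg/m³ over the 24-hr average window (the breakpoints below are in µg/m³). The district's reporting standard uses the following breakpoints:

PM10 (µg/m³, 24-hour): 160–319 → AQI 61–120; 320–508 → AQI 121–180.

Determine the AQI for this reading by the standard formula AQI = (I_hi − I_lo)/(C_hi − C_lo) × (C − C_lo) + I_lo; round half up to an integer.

Convert: 0.413 mg/m³ = 413 µg/m³.
PM10 413: bracket 320–508 → index 121–180; slope 59/188, offset 93.
AQI = 121 + 59/188·93 ≈ 150.19 ⇒ 150.

150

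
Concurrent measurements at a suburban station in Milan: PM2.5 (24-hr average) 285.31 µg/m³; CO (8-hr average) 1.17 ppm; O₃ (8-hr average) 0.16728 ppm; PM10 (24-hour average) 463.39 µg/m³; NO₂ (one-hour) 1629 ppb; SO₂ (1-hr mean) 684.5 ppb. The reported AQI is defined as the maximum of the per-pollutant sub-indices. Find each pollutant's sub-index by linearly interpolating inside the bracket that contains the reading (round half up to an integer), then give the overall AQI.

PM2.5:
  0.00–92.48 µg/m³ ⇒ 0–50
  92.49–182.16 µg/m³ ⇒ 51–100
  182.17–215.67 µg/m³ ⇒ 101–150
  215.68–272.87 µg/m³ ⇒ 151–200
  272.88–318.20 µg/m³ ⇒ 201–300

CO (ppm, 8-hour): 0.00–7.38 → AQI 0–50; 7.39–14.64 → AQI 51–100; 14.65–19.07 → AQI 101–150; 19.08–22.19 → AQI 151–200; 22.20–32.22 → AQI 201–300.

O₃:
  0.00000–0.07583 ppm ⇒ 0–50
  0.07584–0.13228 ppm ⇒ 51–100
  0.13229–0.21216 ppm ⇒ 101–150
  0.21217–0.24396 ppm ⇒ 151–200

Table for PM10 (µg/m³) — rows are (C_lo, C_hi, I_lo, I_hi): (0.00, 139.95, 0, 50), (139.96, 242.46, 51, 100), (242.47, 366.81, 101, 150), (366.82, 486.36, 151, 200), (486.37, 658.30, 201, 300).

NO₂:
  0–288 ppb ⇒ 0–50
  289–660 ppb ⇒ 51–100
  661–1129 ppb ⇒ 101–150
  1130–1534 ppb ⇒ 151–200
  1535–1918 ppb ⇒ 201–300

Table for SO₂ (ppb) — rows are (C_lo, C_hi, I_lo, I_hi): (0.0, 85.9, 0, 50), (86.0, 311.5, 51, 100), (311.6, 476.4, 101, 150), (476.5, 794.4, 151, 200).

228

PM2.5: 285.31 lies in 272.88–318.20, so I_lo=201, I_hi=300, C_lo=272.88, C_hi=318.20.
(300−201)/(318.20−272.88) × (285.31−272.88) + 201 = 99/45.32 × 12.43 + 201 ≈ 228.15 → 228.
CO: 1.17 ∈ [0.00, 7.38] ↔ index [0, 50].
0 + (1.17−0.00)·(50−0)/(7.38−0.00) = 0 + 1.17·50/7.38 ≈ 7.93, so AQI = 8.
O₃: 0.16728 ∈ [0.13229, 0.21216] ↔ index [101, 150].
101 + (0.16728−0.13229)·(150−101)/(0.21216−0.13229) = 101 + 0.03499·49/0.07987 ≈ 122.47, so AQI = 122.
PM10: 463.39 lies in 366.82–486.36, so I_lo=151, I_hi=200, C_lo=366.82, C_hi=486.36.
(200−151)/(486.36−366.82) × (463.39−366.82) + 151 = 49/119.54 × 96.57 + 151 ≈ 190.58 → 191.
NO₂: 1629 lies in 1535–1918, so I_lo=201, I_hi=300, C_lo=1535, C_hi=1918.
(300−201)/(1918−1535) × (1629−1535) + 201 = 99/383 × 94 + 201 ≈ 225.30 → 225.
SO₂: 684.5 lies in 476.5–794.4, so I_lo=151, I_hi=200, C_lo=476.5, C_hi=794.4.
(200−151)/(794.4−476.5) × (684.5−476.5) + 151 = 49/317.9 × 208.0 + 151 ≈ 183.06 → 183.
Sub-indices: PM2.5→228, CO→8, O₃→122, PM10→191, NO₂→225, SO₂→183. Overall AQI = max = 228; dominant pollutant is PM2.5.
AQI 228: Very Unhealthy.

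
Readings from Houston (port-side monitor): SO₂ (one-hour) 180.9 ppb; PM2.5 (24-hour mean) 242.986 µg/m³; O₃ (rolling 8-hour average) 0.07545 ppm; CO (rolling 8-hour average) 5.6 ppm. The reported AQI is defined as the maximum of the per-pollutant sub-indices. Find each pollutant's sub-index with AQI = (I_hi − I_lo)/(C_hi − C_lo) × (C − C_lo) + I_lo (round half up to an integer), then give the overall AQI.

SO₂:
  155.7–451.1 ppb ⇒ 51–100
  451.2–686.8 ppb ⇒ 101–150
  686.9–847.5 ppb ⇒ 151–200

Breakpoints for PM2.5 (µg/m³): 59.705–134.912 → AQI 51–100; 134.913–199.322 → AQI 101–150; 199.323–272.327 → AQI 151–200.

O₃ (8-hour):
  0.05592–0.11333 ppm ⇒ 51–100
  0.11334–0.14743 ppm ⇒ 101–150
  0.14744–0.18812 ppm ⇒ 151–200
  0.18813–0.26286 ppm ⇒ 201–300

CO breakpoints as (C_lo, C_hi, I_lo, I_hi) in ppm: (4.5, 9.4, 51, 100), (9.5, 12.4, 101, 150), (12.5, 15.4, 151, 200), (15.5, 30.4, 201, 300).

SO₂: 180.9 ∈ [155.7, 451.1] ↔ index [51, 100].
51 + (180.9−155.7)·(100−51)/(451.1−155.7) = 51 + 25.2·49/295.4 ≈ 55.18, so AQI = 55.
PM2.5: 242.986 lies in 199.323–272.327, so I_lo=151, I_hi=200, C_lo=199.323, C_hi=272.327.
(200−151)/(272.327−199.323) × (242.986−199.323) + 151 = 49/73.004 × 43.663 + 151 ≈ 180.31 → 180.
O₃: 0.07545 lies in 0.05592–0.11333, so I_lo=51, I_hi=100, C_lo=0.05592, C_hi=0.11333.
(100−51)/(0.11333−0.05592) × (0.07545−0.05592) + 51 = 49/0.05741 × 0.01953 + 51 ≈ 67.67 → 68.
CO: 5.6 ∈ [4.5, 9.4] ↔ index [51, 100].
51 + (5.6−4.5)·(100−51)/(9.4−4.5) = 51 + 1.1·49/4.9 ≈ 62.00, so AQI = 62.
Sub-indices: SO₂→55, PM2.5→180, O₃→68, CO→62. Overall AQI = max = 180; dominant pollutant is PM2.5.

180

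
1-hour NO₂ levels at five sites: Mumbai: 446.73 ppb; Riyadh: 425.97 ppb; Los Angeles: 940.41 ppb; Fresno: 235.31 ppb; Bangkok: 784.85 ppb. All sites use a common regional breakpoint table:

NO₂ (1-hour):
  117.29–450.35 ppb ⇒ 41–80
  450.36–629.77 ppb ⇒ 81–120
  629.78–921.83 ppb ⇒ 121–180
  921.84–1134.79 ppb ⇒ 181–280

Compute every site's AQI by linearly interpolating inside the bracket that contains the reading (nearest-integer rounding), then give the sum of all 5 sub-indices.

554

Mumbai: 446.73 ∈ [117.29, 450.35] ↔ index [41, 80].
41 + (446.73−117.29)·(80−41)/(450.35−117.29) = 41 + 329.44·39/333.06 ≈ 79.58, so AQI = 80.
Riyadh: 425.97 lies in 117.29–450.35, so I_lo=41, I_hi=80, C_lo=117.29, C_hi=450.35.
(80−41)/(450.35−117.29) × (425.97−117.29) + 41 = 39/333.06 × 308.68 + 41 ≈ 77.15 → 77.
Los Angeles: 940.41 ∈ [921.84, 1134.79] ↔ index [181, 280].
181 + (940.41−921.84)·(280−181)/(1134.79−921.84) = 181 + 18.57·99/212.95 ≈ 189.63, so AQI = 190.
Fresno: row 117.29–450.35 (AQI 41–80). (80−41)·(235.31−117.29)/(450.35−117.29) + 41 = 39·118.02/333.06 + 41 ≈ 54.82 → 55.
Bangkok: 784.85 lies in 629.78–921.83, so I_lo=121, I_hi=180, C_lo=629.78, C_hi=921.83.
(180−121)/(921.83−629.78) × (784.85−629.78) + 121 = 59/292.05 × 155.07 + 121 ≈ 152.33 → 152.
AQIs: Mumbai=80, Riyadh=77, Los Angeles=190, Fresno=55, Bangkok=152. Sum = 80 + 77 + 190 + 55 + 152 = 554.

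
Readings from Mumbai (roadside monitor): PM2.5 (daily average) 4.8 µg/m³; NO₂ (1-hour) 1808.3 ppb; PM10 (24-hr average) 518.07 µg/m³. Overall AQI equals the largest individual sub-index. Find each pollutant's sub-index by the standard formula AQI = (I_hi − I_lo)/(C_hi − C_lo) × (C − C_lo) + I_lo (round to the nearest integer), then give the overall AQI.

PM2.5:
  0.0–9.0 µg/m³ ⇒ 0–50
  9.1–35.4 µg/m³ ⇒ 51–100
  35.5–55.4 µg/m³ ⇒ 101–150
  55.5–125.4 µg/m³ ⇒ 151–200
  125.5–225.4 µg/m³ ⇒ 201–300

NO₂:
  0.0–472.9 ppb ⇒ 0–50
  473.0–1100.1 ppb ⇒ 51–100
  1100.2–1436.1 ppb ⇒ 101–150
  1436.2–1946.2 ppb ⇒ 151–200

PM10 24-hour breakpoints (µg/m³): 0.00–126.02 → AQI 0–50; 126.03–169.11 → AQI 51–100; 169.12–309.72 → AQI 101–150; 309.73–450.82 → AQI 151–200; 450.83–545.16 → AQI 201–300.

272

PM2.5: row 0.0–9.0 (AQI 0–50). (50−0)·(4.8−0.0)/(9.0−0.0) + 0 = 50·4.8/9.0 + 0 ≈ 26.67 → 27.
NO₂: 1808.3 lies in 1436.2–1946.2, so I_lo=151, I_hi=200, C_lo=1436.2, C_hi=1946.2.
(200−151)/(1946.2−1436.2) × (1808.3−1436.2) + 151 = 49/510.0 × 372.1 + 151 ≈ 186.75 → 187.
PM10: 518.07 lies in 450.83–545.16, so I_lo=201, I_hi=300, C_lo=450.83, C_hi=545.16.
(300−201)/(545.16−450.83) × (518.07−450.83) + 201 = 99/94.33 × 67.24 + 201 ≈ 271.57 → 272.
Sub-indices: PM2.5→27, NO₂→187, PM10→272. Overall AQI = max = 272; dominant pollutant is PM10.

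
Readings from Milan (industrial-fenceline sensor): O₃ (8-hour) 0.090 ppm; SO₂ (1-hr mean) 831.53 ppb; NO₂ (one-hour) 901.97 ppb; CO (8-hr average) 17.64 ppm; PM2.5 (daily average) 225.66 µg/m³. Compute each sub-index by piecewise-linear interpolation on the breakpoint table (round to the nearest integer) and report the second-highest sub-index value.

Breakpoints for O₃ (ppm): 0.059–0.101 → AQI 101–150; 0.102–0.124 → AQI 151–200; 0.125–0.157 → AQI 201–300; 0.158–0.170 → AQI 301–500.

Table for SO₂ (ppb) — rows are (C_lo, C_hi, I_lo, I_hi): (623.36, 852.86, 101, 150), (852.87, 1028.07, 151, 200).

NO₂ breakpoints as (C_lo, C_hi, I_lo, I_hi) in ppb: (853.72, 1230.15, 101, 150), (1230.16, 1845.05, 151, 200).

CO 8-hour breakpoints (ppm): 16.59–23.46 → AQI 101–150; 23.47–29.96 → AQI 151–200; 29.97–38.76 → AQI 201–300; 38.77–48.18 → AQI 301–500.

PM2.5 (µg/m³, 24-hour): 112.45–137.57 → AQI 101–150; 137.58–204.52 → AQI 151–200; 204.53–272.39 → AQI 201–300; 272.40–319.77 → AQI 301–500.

O₃: 0.090 lies in 0.059–0.101, so I_lo=101, I_hi=150, C_lo=0.059, C_hi=0.101.
(150−101)/(0.101−0.059) × (0.090−0.059) + 101 = 49/0.042 × 0.031 + 101 ≈ 137.17 → 137.
SO₂: 831.53 lies in 623.36–852.86, so I_lo=101, I_hi=150, C_lo=623.36, C_hi=852.86.
(150−101)/(852.86−623.36) × (831.53−623.36) + 101 = 49/229.50 × 208.17 + 101 ≈ 145.45 → 145.
NO₂: row 853.72–1230.15 (AQI 101–150). (150−101)·(901.97−853.72)/(1230.15−853.72) + 101 = 49·48.25/376.43 + 101 ≈ 107.28 → 107.
CO: row 16.59–23.46 (AQI 101–150). (150−101)·(17.64−16.59)/(23.46−16.59) + 101 = 49·1.05/6.87 + 101 ≈ 108.49 → 108.
PM2.5: 225.66 lies in 204.53–272.39, so I_lo=201, I_hi=300, C_lo=204.53, C_hi=272.39.
(300−201)/(272.39−204.53) × (225.66−204.53) + 201 = 99/67.86 × 21.13 + 201 ≈ 231.83 → 232.
Sub-indices: O₃→137, SO₂→145, NO₂→107, CO→108, PM2.5→232. Ranked high→low: 232, 145, 137, 108, 107. Second-highest sub-index = 145.

145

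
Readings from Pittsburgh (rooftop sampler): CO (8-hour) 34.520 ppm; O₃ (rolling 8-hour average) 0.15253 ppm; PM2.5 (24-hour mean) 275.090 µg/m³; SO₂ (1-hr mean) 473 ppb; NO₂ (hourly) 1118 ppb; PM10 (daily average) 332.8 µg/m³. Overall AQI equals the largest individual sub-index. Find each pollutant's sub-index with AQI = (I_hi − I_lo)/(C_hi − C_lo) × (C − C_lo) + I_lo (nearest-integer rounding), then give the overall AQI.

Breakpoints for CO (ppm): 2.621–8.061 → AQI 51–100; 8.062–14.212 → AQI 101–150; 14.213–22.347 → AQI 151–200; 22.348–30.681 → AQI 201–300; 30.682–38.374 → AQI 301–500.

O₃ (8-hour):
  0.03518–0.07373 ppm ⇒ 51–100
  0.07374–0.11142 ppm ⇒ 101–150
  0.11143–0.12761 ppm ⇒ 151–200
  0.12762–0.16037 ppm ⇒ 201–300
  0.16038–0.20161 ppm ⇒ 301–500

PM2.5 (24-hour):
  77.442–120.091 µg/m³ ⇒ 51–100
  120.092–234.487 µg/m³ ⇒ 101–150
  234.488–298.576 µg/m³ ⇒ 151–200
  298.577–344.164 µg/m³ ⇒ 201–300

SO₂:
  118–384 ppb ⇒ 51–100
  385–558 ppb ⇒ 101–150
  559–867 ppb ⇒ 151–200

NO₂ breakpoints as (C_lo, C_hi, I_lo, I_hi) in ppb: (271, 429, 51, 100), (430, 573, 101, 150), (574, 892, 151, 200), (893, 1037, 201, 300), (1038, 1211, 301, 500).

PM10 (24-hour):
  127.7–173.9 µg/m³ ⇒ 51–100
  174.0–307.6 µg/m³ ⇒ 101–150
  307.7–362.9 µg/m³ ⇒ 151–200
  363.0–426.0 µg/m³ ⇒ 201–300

CO: 34.520 ∈ [30.682, 38.374] ↔ index [301, 500].
301 + (34.520−30.682)·(500−301)/(38.374−30.682) = 301 + 3.838·199/7.692 ≈ 400.29, so AQI = 400.
O₃: row 0.12762–0.16037 (AQI 201–300). (300−201)·(0.15253−0.12762)/(0.16037−0.12762) + 201 = 99·0.02491/0.03275 + 201 ≈ 276.30 → 276.
PM2.5: 275.090 lies in 234.488–298.576, so I_lo=151, I_hi=200, C_lo=234.488, C_hi=298.576.
(200−151)/(298.576−234.488) × (275.090−234.488) + 151 = 49/64.088 × 40.602 + 151 ≈ 182.04 → 182.
SO₂: row 385–558 (AQI 101–150). (150−101)·(473−385)/(558−385) + 101 = 49·88/173 + 101 ≈ 125.92 → 126.
NO₂: row 1038–1211 (AQI 301–500). (500−301)·(1118−1038)/(1211−1038) + 301 = 199·80/173 + 301 ≈ 393.02 → 393.
PM10: 332.8 lies in 307.7–362.9, so I_lo=151, I_hi=200, C_lo=307.7, C_hi=362.9.
(200−151)/(362.9−307.7) × (332.8−307.7) + 151 = 49/55.2 × 25.1 + 151 ≈ 173.28 → 173.
Sub-indices: CO→400, O₃→276, PM2.5→182, SO₂→126, NO₂→393, PM10→173. Overall AQI = max = 400; dominant pollutant is CO.

400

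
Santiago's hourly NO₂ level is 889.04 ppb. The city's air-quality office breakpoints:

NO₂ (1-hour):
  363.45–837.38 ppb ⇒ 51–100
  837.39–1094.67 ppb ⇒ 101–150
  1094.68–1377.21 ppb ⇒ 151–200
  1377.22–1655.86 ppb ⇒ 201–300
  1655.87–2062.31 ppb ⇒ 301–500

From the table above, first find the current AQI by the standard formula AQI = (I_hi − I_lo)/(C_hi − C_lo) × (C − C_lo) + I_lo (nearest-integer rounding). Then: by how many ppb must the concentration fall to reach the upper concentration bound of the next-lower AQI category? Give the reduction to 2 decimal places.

51.66

NO₂: row 837.39–1094.67 (AQI 101–150). (150−101)·(889.04−837.39)/(1094.67−837.39) + 101 = 49·51.65/257.28 + 101 ≈ 110.84 → 111.
Current AQI 111 is in the Unhealthy for Sensitive Groups range (101–150). The next-lower category tops out at AQI 100, whose upper concentration bound is 837.38 ppb.
Reduction needed = 889.04 − 837.38 = 51.66 ppb.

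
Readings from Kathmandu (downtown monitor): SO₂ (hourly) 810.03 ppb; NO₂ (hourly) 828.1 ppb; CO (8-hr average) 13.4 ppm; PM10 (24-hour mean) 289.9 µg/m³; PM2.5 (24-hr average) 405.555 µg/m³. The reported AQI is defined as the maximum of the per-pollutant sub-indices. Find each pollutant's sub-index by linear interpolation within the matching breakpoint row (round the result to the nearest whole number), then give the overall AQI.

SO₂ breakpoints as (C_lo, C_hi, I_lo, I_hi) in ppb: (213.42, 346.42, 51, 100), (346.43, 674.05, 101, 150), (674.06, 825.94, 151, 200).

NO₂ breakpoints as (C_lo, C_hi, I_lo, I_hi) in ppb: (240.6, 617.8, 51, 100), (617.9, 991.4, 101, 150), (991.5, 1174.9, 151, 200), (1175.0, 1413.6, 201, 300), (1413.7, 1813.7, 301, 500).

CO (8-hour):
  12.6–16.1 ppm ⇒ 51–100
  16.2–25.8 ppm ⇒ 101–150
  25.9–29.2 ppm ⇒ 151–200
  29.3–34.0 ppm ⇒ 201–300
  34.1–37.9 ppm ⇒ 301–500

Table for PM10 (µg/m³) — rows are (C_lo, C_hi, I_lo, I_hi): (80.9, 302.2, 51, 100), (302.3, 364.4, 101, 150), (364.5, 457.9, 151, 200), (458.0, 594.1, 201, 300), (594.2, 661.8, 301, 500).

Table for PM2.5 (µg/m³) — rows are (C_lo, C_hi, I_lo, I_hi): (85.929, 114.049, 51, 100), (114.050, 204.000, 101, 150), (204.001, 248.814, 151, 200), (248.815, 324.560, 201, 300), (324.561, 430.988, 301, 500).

SO₂: 810.03 lies in 674.06–825.94, so I_lo=151, I_hi=200, C_lo=674.06, C_hi=825.94.
(200−151)/(825.94−674.06) × (810.03−674.06) + 151 = 49/151.88 × 135.97 + 151 ≈ 194.87 → 195.
NO₂: 828.1 lies in 617.9–991.4, so I_lo=101, I_hi=150, C_lo=617.9, C_hi=991.4.
(150−101)/(991.4−617.9) × (828.1−617.9) + 101 = 49/373.5 × 210.2 + 101 ≈ 128.58 → 129.
CO 13.4: bracket 12.6–16.1 → index 51–100; slope 49/3.5, offset 0.8.
AQI = 51 + 49/3.5·0.8 ≈ 62.20 ⇒ 62.
PM10 289.9: bracket 80.9–302.2 → index 51–100; slope 49/221.3, offset 209.0.
AQI = 51 + 49/221.3·209.0 ≈ 97.28 ⇒ 97.
PM2.5 405.555: bracket 324.561–430.988 → index 301–500; slope 199/106.427, offset 80.994.
AQI = 301 + 199/106.427·80.994 ≈ 452.44 ⇒ 452.
Sub-indices: SO₂→195, NO₂→129, CO→62, PM10→97, PM2.5→452. Overall AQI = max = 452; dominant pollutant is PM2.5.
AQI 452: Hazardous.

452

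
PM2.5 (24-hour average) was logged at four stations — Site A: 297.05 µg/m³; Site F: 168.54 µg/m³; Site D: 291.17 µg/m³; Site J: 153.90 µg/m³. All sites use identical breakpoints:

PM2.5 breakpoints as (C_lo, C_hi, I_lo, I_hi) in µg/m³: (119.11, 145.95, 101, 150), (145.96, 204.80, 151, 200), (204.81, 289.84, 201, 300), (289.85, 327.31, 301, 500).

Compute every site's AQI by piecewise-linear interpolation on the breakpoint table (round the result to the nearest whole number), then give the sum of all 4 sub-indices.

Site A: row 289.85–327.31 (AQI 301–500). (500−301)·(297.05−289.85)/(327.31−289.85) + 301 = 199·7.20/37.46 + 301 ≈ 339.25 → 339.
Site F 168.54: bracket 145.96–204.80 → index 151–200; slope 49/58.84, offset 22.58.
AQI = 151 + 49/58.84·22.58 ≈ 169.80 ⇒ 170.
Site D 291.17: bracket 289.85–327.31 → index 301–500; slope 199/37.46, offset 1.32.
AQI = 301 + 199/37.46·1.32 ≈ 308.01 ⇒ 308.
Site J 153.90: bracket 145.96–204.80 → index 151–200; slope 49/58.84, offset 7.94.
AQI = 151 + 49/58.84·7.94 ≈ 157.61 ⇒ 158.
AQIs: Site A=339, Site F=170, Site D=308, Site J=158. Sum = 339 + 170 + 308 + 158 = 975.

975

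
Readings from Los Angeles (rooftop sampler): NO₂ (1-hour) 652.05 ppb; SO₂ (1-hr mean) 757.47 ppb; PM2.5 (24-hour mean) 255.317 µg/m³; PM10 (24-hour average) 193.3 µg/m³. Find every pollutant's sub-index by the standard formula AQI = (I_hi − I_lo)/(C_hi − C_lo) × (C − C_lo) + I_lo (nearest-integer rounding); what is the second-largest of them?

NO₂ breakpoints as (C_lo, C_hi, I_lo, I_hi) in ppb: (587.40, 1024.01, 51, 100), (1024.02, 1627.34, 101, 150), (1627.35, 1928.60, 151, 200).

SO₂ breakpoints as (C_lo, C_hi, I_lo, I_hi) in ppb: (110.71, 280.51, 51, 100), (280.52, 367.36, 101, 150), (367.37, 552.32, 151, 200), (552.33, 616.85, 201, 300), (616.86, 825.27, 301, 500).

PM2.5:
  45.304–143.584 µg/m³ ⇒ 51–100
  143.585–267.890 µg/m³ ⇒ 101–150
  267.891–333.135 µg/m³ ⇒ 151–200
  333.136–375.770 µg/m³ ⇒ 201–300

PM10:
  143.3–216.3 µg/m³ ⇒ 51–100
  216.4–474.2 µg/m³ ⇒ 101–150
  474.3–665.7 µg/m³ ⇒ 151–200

NO₂: 652.05 ∈ [587.40, 1024.01] ↔ index [51, 100].
51 + (652.05−587.40)·(100−51)/(1024.01−587.40) = 51 + 64.65·49/436.61 ≈ 58.26, so AQI = 58.
SO₂: 757.47 lies in 616.86–825.27, so I_lo=301, I_hi=500, C_lo=616.86, C_hi=825.27.
(500−301)/(825.27−616.86) × (757.47−616.86) + 301 = 199/208.41 × 140.61 + 301 ≈ 435.26 → 435.
PM2.5: 255.317 ∈ [143.585, 267.890] ↔ index [101, 150].
101 + (255.317−143.585)·(150−101)/(267.890−143.585) = 101 + 111.732·49/124.305 ≈ 145.04, so AQI = 145.
PM10: 193.3 ∈ [143.3, 216.3] ↔ index [51, 100].
51 + (193.3−143.3)·(100−51)/(216.3−143.3) = 51 + 50.0·49/73.0 ≈ 84.56, so AQI = 85.
Sub-indices: NO₂→58, SO₂→435, PM2.5→145, PM10→85. Ranked high→low: 435, 145, 85, 58. Second-highest sub-index = 145.

145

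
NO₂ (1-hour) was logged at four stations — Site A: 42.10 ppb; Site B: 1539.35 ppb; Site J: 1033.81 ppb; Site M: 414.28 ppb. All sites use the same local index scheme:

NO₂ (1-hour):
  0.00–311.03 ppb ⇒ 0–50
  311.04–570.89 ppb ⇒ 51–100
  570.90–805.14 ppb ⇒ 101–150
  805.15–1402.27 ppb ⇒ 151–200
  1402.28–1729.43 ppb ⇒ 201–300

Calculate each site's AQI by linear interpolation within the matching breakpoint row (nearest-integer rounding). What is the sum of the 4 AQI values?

Site A 42.10: bracket 0.00–311.03 → index 0–50; slope 50/311.03, offset 42.10.
AQI = 0 + 50/311.03·42.10 ≈ 6.77 ⇒ 7.
Site B 1539.35: bracket 1402.28–1729.43 → index 201–300; slope 99/327.15, offset 137.07.
AQI = 201 + 99/327.15·137.07 ≈ 242.48 ⇒ 242.
Site J: row 805.15–1402.27 (AQI 151–200). (200−151)·(1033.81−805.15)/(1402.27−805.15) + 151 = 49·228.66/597.12 + 151 ≈ 169.76 → 170.
Site M: 414.28 ∈ [311.04, 570.89] ↔ index [51, 100].
51 + (414.28−311.04)·(100−51)/(570.89−311.04) = 51 + 103.24·49/259.85 ≈ 70.47, so AQI = 70.
AQIs: Site A=7, Site B=242, Site J=170, Site M=70. Sum = 7 + 242 + 170 + 70 = 489.

489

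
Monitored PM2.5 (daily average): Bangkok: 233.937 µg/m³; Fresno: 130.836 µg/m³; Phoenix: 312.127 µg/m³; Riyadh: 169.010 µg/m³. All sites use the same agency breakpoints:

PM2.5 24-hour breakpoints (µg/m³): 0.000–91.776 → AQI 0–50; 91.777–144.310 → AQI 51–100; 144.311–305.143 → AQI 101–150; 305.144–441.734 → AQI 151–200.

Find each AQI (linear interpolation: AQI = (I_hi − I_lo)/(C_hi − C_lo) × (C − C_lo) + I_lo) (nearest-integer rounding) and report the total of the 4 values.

Bangkok: row 144.311–305.143 (AQI 101–150). (150−101)·(233.937−144.311)/(305.143−144.311) + 101 = 49·89.626/160.832 + 101 ≈ 128.31 → 128.
Fresno: 130.836 lies in 91.777–144.310, so I_lo=51, I_hi=100, C_lo=91.777, C_hi=144.310.
(100−51)/(144.310−91.777) × (130.836−91.777) + 51 = 49/52.533 × 39.059 + 51 ≈ 87.43 → 87.
Phoenix: row 305.144–441.734 (AQI 151–200). (200−151)·(312.127−305.144)/(441.734−305.144) + 151 = 49·6.983/136.590 + 151 ≈ 153.51 → 154.
Riyadh: 169.010 lies in 144.311–305.143, so I_lo=101, I_hi=150, C_lo=144.311, C_hi=305.143.
(150−101)/(305.143−144.311) × (169.010−144.311) + 101 = 49/160.832 × 24.699 + 101 ≈ 108.52 → 109.
AQIs: Bangkok=128, Fresno=87, Phoenix=154, Riyadh=109. Sum = 128 + 87 + 154 + 109 = 478.

478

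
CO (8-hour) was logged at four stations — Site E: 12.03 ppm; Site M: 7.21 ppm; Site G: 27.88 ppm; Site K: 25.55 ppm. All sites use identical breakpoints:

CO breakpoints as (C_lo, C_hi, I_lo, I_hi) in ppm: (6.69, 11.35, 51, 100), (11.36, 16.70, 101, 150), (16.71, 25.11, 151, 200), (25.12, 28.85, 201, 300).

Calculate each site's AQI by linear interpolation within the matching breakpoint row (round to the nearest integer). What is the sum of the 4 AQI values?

649

Site E: 12.03 lies in 11.36–16.70, so I_lo=101, I_hi=150, C_lo=11.36, C_hi=16.70.
(150−101)/(16.70−11.36) × (12.03−11.36) + 101 = 49/5.34 × 0.67 + 101 ≈ 107.15 → 107.
Site M: 7.21 lies in 6.69–11.35, so I_lo=51, I_hi=100, C_lo=6.69, C_hi=11.35.
(100−51)/(11.35−6.69) × (7.21−6.69) + 51 = 49/4.66 × 0.52 + 51 ≈ 56.47 → 56.
Site G: 27.88 ∈ [25.12, 28.85] ↔ index [201, 300].
201 + (27.88−25.12)·(300−201)/(28.85−25.12) = 201 + 2.76·99/3.73 ≈ 274.25, so AQI = 274.
Site K: row 25.12–28.85 (AQI 201–300). (300−201)·(25.55−25.12)/(28.85−25.12) + 201 = 99·0.43/3.73 + 201 ≈ 212.41 → 212.
AQIs: Site E=107, Site M=56, Site G=274, Site K=212. Sum = 107 + 56 + 274 + 212 = 649.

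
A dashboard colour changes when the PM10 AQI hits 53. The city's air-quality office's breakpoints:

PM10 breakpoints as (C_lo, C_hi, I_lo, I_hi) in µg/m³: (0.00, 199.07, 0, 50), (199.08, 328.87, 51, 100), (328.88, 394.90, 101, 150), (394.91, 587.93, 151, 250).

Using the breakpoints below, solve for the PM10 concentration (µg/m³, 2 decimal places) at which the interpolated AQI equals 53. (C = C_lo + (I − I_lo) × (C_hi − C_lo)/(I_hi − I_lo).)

AQI 53 lies in the 51–100 band, which corresponds to 199.08–328.87 µg/m³.
C = 199.08 + (53−51)×(328.87−199.08)/(100−51) = 199.08 + 2×129.79/49 ≈ 204.3776 µg/m³ → 204.38 µg/m³ to 2 dp.

204.38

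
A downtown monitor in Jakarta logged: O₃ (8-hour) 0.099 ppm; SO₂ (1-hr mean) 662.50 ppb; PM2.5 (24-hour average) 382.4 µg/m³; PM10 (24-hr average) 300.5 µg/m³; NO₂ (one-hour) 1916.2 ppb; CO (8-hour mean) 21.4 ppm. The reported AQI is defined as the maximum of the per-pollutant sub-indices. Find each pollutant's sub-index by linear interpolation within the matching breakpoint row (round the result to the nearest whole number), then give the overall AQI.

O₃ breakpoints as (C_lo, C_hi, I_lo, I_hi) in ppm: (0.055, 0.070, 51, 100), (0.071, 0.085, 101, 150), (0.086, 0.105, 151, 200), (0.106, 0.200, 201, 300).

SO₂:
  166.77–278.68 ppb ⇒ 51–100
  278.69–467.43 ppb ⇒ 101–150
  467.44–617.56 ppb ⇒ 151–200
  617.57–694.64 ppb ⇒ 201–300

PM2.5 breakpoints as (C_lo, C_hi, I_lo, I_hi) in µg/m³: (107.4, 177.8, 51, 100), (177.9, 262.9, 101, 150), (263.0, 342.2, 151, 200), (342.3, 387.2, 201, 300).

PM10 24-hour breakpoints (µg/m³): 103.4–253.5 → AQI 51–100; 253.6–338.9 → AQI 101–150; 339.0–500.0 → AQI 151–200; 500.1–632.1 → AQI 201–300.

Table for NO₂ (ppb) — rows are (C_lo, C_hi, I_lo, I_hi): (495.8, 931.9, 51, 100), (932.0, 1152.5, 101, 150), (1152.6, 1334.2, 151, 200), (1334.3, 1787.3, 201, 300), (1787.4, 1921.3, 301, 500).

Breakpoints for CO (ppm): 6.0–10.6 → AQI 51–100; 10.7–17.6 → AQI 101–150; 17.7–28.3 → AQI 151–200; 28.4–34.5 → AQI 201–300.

492

O₃: 0.099 ∈ [0.086, 0.105] ↔ index [151, 200].
151 + (0.099−0.086)·(200−151)/(0.105−0.086) = 151 + 0.013·49/0.019 ≈ 184.53, so AQI = 185.
SO₂ 662.50: bracket 617.57–694.64 → index 201–300; slope 99/77.07, offset 44.93.
AQI = 201 + 99/77.07·44.93 ≈ 258.71 ⇒ 259.
PM2.5: row 342.3–387.2 (AQI 201–300). (300−201)·(382.4−342.3)/(387.2−342.3) + 201 = 99·40.1/44.9 + 201 ≈ 289.42 → 289.
PM10: 300.5 lies in 253.6–338.9, so I_lo=101, I_hi=150, C_lo=253.6, C_hi=338.9.
(150−101)/(338.9−253.6) × (300.5−253.6) + 101 = 49/85.3 × 46.9 + 101 ≈ 127.94 → 128.
NO₂ 1916.2: bracket 1787.4–1921.3 → index 301–500; slope 199/133.9, offset 128.8.
AQI = 301 + 199/133.9·128.8 ≈ 492.42 ⇒ 492.
CO: 21.4 lies in 17.7–28.3, so I_lo=151, I_hi=200, C_lo=17.7, C_hi=28.3.
(200−151)/(28.3−17.7) × (21.4−17.7) + 151 = 49/10.6 × 3.7 + 151 ≈ 168.10 → 168.
Sub-indices: O₃→185, SO₂→259, PM2.5→289, PM10→128, NO₂→492, CO→168. Overall AQI = max = 492; dominant pollutant is NO₂.
AQI 492: Hazardous.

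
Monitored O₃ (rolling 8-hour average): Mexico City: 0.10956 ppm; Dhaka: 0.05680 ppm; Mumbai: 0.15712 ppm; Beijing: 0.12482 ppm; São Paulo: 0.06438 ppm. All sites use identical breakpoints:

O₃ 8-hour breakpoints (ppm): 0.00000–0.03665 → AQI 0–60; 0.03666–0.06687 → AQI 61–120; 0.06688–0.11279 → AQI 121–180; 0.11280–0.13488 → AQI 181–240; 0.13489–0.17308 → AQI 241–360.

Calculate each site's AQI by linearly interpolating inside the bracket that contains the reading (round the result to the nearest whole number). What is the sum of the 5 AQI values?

914

Mexico City 0.10956: bracket 0.06688–0.11279 → index 121–180; slope 59/0.04591, offset 0.04268.
AQI = 121 + 59/0.04591·0.04268 ≈ 175.85 ⇒ 176.
Dhaka: 0.05680 lies in 0.03666–0.06687, so I_lo=61, I_hi=120, C_lo=0.03666, C_hi=0.06687.
(120−61)/(0.06687−0.03666) × (0.05680−0.03666) + 61 = 59/0.03021 × 0.02014 + 61 ≈ 100.33 → 100.
Mumbai: 0.15712 ∈ [0.13489, 0.17308] ↔ index [241, 360].
241 + (0.15712−0.13489)·(360−241)/(0.17308−0.13489) = 241 + 0.02223·119/0.03819 ≈ 310.27, so AQI = 310.
Beijing: row 0.11280–0.13488 (AQI 181–240). (240−181)·(0.12482−0.11280)/(0.13488−0.11280) + 181 = 59·0.01202/0.02208 + 181 ≈ 213.12 → 213.
São Paulo: row 0.03666–0.06687 (AQI 61–120). (120−61)·(0.06438−0.03666)/(0.06687−0.03666) + 61 = 59·0.02772/0.03021 + 61 ≈ 115.14 → 115.
AQIs: Mexico City=176, Dhaka=100, Mumbai=310, Beijing=213, São Paulo=115. Sum = 176 + 100 + 310 + 213 + 115 = 914.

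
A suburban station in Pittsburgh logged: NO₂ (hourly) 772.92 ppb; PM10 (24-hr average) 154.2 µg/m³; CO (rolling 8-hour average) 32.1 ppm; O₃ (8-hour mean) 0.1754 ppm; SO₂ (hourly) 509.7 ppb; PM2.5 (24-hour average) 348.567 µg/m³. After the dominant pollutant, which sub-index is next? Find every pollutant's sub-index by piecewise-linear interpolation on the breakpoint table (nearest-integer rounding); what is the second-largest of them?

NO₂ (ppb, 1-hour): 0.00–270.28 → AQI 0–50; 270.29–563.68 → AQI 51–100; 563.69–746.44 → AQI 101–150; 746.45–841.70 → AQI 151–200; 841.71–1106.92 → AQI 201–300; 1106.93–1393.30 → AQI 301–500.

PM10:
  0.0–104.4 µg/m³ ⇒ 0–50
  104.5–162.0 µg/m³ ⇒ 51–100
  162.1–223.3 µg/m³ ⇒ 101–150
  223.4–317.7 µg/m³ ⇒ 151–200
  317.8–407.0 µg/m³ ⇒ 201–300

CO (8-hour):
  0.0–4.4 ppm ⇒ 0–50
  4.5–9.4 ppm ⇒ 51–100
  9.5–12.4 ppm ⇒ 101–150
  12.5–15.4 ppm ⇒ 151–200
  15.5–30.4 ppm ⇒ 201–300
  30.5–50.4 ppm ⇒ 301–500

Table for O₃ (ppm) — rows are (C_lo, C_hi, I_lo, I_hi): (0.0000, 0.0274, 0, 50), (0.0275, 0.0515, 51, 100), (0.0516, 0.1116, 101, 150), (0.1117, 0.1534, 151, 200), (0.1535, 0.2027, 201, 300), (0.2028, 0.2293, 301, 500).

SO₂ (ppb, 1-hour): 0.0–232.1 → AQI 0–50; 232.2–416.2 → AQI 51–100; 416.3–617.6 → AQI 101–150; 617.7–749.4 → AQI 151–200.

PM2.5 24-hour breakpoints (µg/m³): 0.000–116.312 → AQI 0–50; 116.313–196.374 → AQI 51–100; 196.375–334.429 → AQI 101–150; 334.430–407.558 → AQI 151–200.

NO₂: 772.92 lies in 746.45–841.70, so I_lo=151, I_hi=200, C_lo=746.45, C_hi=841.70.
(200−151)/(841.70−746.45) × (772.92−746.45) + 151 = 49/95.25 × 26.47 + 151 ≈ 164.62 → 165.
PM10 154.2: bracket 104.5–162.0 → index 51–100; slope 49/57.5, offset 49.7.
AQI = 51 + 49/57.5·49.7 ≈ 93.35 ⇒ 93.
CO: 32.1 lies in 30.5–50.4, so I_lo=301, I_hi=500, C_lo=30.5, C_hi=50.4.
(500−301)/(50.4−30.5) × (32.1−30.5) + 301 = 199/19.9 × 1.6 + 301 ≈ 317.00 → 317.
O₃: row 0.1535–0.2027 (AQI 201–300). (300−201)·(0.1754−0.1535)/(0.2027−0.1535) + 201 = 99·0.0219/0.0492 + 201 ≈ 245.07 → 245.
SO₂: 509.7 lies in 416.3–617.6, so I_lo=101, I_hi=150, C_lo=416.3, C_hi=617.6.
(150−101)/(617.6−416.3) × (509.7−416.3) + 101 = 49/201.3 × 93.4 + 101 ≈ 123.74 → 124.
PM2.5: 348.567 ∈ [334.430, 407.558] ↔ index [151, 200].
151 + (348.567−334.430)·(200−151)/(407.558−334.430) = 151 + 14.137·49/73.128 ≈ 160.47, so AQI = 160.
Sub-indices: NO₂→165, PM10→93, CO→317, O₃→245, SO₂→124, PM2.5→160. Ranked high→low: 317, 245, 165, 160, 124, 93. Second-highest sub-index = 245.

245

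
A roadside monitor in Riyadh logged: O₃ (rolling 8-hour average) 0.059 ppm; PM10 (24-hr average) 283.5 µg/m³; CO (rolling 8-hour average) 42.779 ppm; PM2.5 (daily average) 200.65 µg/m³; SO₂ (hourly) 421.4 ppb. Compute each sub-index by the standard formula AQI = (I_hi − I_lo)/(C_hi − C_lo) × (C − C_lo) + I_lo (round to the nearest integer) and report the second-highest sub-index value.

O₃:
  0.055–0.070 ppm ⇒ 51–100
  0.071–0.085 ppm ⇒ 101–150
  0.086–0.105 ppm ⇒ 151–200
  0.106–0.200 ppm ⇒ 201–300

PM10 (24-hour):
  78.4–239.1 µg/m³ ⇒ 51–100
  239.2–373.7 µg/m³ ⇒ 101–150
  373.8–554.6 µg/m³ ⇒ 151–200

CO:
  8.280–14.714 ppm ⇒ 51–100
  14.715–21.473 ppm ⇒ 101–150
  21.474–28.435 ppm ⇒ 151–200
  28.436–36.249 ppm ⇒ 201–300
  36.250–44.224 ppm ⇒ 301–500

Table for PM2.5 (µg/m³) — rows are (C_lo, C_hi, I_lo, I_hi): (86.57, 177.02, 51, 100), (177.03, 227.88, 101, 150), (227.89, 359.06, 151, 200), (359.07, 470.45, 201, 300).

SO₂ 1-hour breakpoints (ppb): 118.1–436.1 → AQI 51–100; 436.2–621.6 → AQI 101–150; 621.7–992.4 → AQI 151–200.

124

O₃: 0.059 lies in 0.055–0.070, so I_lo=51, I_hi=100, C_lo=0.055, C_hi=0.070.
(100−51)/(0.070−0.055) × (0.059−0.055) + 51 = 49/0.015 × 0.004 + 51 ≈ 64.07 → 64.
PM10: 283.5 ∈ [239.2, 373.7] ↔ index [101, 150].
101 + (283.5−239.2)·(150−101)/(373.7−239.2) = 101 + 44.3·49/134.5 ≈ 117.14, so AQI = 117.
CO: row 36.250–44.224 (AQI 301–500). (500−301)·(42.779−36.250)/(44.224−36.250) + 301 = 199·6.529/7.974 + 301 ≈ 463.94 → 464.
PM2.5: row 177.03–227.88 (AQI 101–150). (150−101)·(200.65−177.03)/(227.88−177.03) + 101 = 49·23.62/50.85 + 101 ≈ 123.76 → 124.
SO₂ 421.4: bracket 118.1–436.1 → index 51–100; slope 49/318.0, offset 303.3.
AQI = 51 + 49/318.0·303.3 ≈ 97.73 ⇒ 98.
Sub-indices: O₃→64, PM10→117, CO→464, PM2.5→124, SO₂→98. Ranked high→low: 464, 124, 117, 98, 64. Second-highest sub-index = 124.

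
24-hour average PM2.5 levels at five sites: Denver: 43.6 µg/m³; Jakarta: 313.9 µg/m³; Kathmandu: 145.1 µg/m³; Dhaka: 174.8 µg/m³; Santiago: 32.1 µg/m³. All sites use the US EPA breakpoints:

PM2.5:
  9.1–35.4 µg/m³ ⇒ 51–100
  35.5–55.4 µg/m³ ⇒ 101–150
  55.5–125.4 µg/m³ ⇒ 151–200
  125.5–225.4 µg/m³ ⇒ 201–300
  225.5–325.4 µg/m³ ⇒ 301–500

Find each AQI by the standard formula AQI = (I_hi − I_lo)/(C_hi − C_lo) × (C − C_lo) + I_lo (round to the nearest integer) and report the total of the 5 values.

Denver: 43.6 ∈ [35.5, 55.4] ↔ index [101, 150].
101 + (43.6−35.5)·(150−101)/(55.4−35.5) = 101 + 8.1·49/19.9 ≈ 120.94, so AQI = 121.
Jakarta: 313.9 ∈ [225.5, 325.4] ↔ index [301, 500].
301 + (313.9−225.5)·(500−301)/(325.4−225.5) = 301 + 88.4·199/99.9 ≈ 477.09, so AQI = 477.
Kathmandu: row 125.5–225.4 (AQI 201–300). (300−201)·(145.1−125.5)/(225.4−125.5) + 201 = 99·19.6/99.9 + 201 ≈ 220.42 → 220.
Dhaka 174.8: bracket 125.5–225.4 → index 201–300; slope 99/99.9, offset 49.3.
AQI = 201 + 99/99.9·49.3 ≈ 249.86 ⇒ 250.
Santiago: 32.1 lies in 9.1–35.4, so I_lo=51, I_hi=100, C_lo=9.1, C_hi=35.4.
(100−51)/(35.4−9.1) × (32.1−9.1) + 51 = 49/26.3 × 23.0 + 51 ≈ 93.85 → 94.
AQIs: Denver=121, Jakarta=477, Kathmandu=220, Dhaka=250, Santiago=94. Sum = 121 + 477 + 220 + 250 + 94 = 1162.

1162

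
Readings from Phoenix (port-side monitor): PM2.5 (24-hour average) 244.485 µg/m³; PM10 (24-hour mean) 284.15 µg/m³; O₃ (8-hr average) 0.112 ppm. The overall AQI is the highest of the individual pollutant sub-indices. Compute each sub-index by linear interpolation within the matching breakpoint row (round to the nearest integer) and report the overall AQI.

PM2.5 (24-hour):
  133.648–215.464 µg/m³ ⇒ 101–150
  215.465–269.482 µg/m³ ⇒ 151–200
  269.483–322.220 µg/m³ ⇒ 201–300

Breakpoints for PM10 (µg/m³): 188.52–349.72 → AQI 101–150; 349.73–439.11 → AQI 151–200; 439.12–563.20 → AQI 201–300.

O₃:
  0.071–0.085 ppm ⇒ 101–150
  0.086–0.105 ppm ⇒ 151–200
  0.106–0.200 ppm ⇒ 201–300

PM2.5: row 215.465–269.482 (AQI 151–200). (200−151)·(244.485−215.465)/(269.482−215.465) + 151 = 49·29.020/54.017 + 151 ≈ 177.32 → 177.
PM10: 284.15 ∈ [188.52, 349.72] ↔ index [101, 150].
101 + (284.15−188.52)·(150−101)/(349.72−188.52) = 101 + 95.63·49/161.20 ≈ 130.07, so AQI = 130.
O₃: 0.112 ∈ [0.106, 0.200] ↔ index [201, 300].
201 + (0.112−0.106)·(300−201)/(0.200−0.106) = 201 + 0.006·99/0.094 ≈ 207.32, so AQI = 207.
Sub-indices: PM2.5→177, PM10→130, O₃→207. Overall AQI = max = 207; dominant pollutant is O₃.
AQI 207: Very Unhealthy.

207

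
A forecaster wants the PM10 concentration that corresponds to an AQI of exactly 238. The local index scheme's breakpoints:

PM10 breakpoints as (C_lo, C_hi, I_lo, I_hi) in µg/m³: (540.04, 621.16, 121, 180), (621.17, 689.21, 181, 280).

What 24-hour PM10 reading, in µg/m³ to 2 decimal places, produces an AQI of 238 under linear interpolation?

660.34

AQI 238 lies in the 181–280 band, which corresponds to 621.17–689.21 µg/m³.
C = 621.17 + (238−181)×(689.21−621.17)/(280−181) = 621.17 + 57×68.04/99 ≈ 660.3445 µg/m³ → 660.34 µg/m³ to 2 dp.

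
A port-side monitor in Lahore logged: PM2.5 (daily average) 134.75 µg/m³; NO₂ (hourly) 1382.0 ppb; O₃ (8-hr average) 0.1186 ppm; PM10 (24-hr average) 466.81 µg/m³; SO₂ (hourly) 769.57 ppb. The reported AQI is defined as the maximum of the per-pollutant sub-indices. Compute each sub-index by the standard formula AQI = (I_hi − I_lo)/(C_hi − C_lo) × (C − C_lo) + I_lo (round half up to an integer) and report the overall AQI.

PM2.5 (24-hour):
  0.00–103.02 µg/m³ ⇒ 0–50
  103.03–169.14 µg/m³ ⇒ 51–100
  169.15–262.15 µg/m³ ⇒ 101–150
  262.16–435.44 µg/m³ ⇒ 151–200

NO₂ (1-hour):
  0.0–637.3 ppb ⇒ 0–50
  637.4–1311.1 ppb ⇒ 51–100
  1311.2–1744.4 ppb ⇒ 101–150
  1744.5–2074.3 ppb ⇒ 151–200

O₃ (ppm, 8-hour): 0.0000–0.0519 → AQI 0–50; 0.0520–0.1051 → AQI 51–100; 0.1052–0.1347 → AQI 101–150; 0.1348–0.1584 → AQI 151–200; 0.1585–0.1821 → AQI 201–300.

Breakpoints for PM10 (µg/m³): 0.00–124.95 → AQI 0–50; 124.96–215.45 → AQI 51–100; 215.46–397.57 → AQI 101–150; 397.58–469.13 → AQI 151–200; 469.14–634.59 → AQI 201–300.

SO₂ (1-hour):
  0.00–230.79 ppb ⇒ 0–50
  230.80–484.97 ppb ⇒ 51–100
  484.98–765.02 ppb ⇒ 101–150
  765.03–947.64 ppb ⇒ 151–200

198

PM2.5 134.75: bracket 103.03–169.14 → index 51–100; slope 49/66.11, offset 31.72.
AQI = 51 + 49/66.11·31.72 ≈ 74.51 ⇒ 75.
NO₂: 1382.0 ∈ [1311.2, 1744.4] ↔ index [101, 150].
101 + (1382.0−1311.2)·(150−101)/(1744.4−1311.2) = 101 + 70.8·49/433.2 ≈ 109.01, so AQI = 109.
O₃ 0.1186: bracket 0.1052–0.1347 → index 101–150; slope 49/0.0295, offset 0.0134.
AQI = 101 + 49/0.0295·0.0134 ≈ 123.26 ⇒ 123.
PM10 466.81: bracket 397.58–469.13 → index 151–200; slope 49/71.55, offset 69.23.
AQI = 151 + 49/71.55·69.23 ≈ 198.41 ⇒ 198.
SO₂: 769.57 lies in 765.03–947.64, so I_lo=151, I_hi=200, C_lo=765.03, C_hi=947.64.
(200−151)/(947.64−765.03) × (769.57−765.03) + 151 = 49/182.61 × 4.54 + 151 ≈ 152.22 → 152.
Sub-indices: PM2.5→75, NO₂→109, O₃→123, PM10→198, SO₂→152. Overall AQI = max = 198; dominant pollutant is PM10.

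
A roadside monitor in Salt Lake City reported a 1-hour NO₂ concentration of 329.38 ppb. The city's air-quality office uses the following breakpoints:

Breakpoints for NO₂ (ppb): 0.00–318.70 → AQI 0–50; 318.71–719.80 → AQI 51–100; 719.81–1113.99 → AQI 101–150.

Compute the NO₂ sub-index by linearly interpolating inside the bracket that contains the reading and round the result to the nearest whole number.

NO₂: 329.38 ∈ [318.71, 719.80] ↔ index [51, 100].
51 + (329.38−318.71)·(100−51)/(719.80−318.71) = 51 + 10.67·49/401.09 ≈ 52.30, so AQI = 52.
AQI 52 falls in the Moderate category.

52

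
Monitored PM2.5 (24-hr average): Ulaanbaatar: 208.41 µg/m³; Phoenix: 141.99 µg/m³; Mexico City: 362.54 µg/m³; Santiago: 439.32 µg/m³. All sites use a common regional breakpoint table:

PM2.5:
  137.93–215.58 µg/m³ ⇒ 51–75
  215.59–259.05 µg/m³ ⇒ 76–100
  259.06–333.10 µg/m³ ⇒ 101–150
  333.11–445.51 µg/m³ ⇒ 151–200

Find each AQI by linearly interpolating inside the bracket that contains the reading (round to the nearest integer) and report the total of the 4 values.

486

Ulaanbaatar: 208.41 ∈ [137.93, 215.58] ↔ index [51, 75].
51 + (208.41−137.93)·(75−51)/(215.58−137.93) = 51 + 70.48·24/77.65 ≈ 72.78, so AQI = 73.
Phoenix: 141.99 lies in 137.93–215.58, so I_lo=51, I_hi=75, C_lo=137.93, C_hi=215.58.
(75−51)/(215.58−137.93) × (141.99−137.93) + 51 = 24/77.65 × 4.06 + 51 ≈ 52.25 → 52.
Mexico City: 362.54 ∈ [333.11, 445.51] ↔ index [151, 200].
151 + (362.54−333.11)·(200−151)/(445.51−333.11) = 151 + 29.43·49/112.40 ≈ 163.83, so AQI = 164.
Santiago 439.32: bracket 333.11–445.51 → index 151–200; slope 49/112.40, offset 106.21.
AQI = 151 + 49/112.40·106.21 ≈ 197.30 ⇒ 197.
AQIs: Ulaanbaatar=73, Phoenix=52, Mexico City=164, Santiago=197. Sum = 73 + 52 + 164 + 197 = 486.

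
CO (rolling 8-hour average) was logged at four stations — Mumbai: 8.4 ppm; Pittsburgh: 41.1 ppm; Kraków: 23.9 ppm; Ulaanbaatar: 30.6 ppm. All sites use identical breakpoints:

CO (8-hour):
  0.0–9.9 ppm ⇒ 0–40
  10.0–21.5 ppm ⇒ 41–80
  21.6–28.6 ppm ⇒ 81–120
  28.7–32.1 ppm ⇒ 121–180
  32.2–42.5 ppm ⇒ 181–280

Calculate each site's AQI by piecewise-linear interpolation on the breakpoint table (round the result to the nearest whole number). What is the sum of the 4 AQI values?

Mumbai: 8.4 lies in 0.0–9.9, so I_lo=0, I_hi=40, C_lo=0.0, C_hi=9.9.
(40−0)/(9.9−0.0) × (8.4−0.0) + 0 = 40/9.9 × 8.4 + 0 ≈ 33.94 → 34.
Pittsburgh: 41.1 lies in 32.2–42.5, so I_lo=181, I_hi=280, C_lo=32.2, C_hi=42.5.
(280−181)/(42.5−32.2) × (41.1−32.2) + 181 = 99/10.3 × 8.9 + 181 ≈ 266.54 → 267.
Kraków: row 21.6–28.6 (AQI 81–120). (120−81)·(23.9−21.6)/(28.6−21.6) + 81 = 39·2.3/7.0 + 81 ≈ 93.81 → 94.
Ulaanbaatar 30.6: bracket 28.7–32.1 → index 121–180; slope 59/3.4, offset 1.9.
AQI = 121 + 59/3.4·1.9 ≈ 153.97 ⇒ 154.
AQIs: Mumbai=34, Pittsburgh=267, Kraków=94, Ulaanbaatar=154. Sum = 34 + 267 + 94 + 154 = 549.

549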